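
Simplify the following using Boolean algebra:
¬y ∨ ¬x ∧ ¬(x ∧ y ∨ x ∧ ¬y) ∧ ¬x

¬y ∨ ¬x ∧ ¬(x ∧ y ∨ x ∧ ¬y) ∧ ¬x
= ¬y ∨ ¬x ∧ ¬x ∧ ¬x   — distribution
= ¬y ∨ ¬x ∧ ¬x   — idempotence
= ¬y ∨ ¬x   — idempotence

¬y ∨ ¬x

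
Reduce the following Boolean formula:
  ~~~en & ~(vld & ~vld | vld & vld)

~en & ~vld

~~~en & ~(vld & ~vld | vld & vld)
= ~en & ~(vld & ~vld | vld & vld)   (double negation)
= ~en & ~vld   (distribution)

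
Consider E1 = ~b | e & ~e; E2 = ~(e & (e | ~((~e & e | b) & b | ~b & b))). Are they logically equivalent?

E1: ~b | e & ~e
    = ~b   (complement / identity)
E2: ~(e & (e | ~((~e & e | b) & b | ~b & b)))
    = ~(e & (e | ~(b & b | ~b & b)))   (complement / identity)
    = ~(e & (e | ~b))   (distribution)
    = ~e   (absorption)
These differ: at b=0, e=1, E1 = 1 but E2 = 0.

No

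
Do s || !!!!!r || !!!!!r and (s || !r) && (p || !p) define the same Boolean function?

E1: s || !!!!!r || !!!!!r
    = s || !!!!!r
    = s || !!!r
    = s || !r
E2: (s || !r) && (p || !p)
    = s || !r
Both reduce to s || !r, so they are equivalent.

Yes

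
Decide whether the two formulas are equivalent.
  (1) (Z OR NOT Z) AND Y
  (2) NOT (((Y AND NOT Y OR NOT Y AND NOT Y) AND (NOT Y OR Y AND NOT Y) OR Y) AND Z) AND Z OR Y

Yes

E1: (Z OR NOT Z) AND Y
    = Y   — complement / identity
E2: NOT (((Y AND NOT Y OR NOT Y AND NOT Y) AND (NOT Y OR Y AND NOT Y) OR Y) AND Z) AND Z OR Y
    = NOT (((Y AND NOT Y OR NOT Y) AND (NOT Y OR Y AND NOT Y) OR Y) AND Z) AND Z OR Y   — idempotence
    = NOT ((Y AND NOT Y OR NOT Y AND NOT Y OR Y) AND Z) AND Z OR Y   — distribution
    = NOT ((NOT Y OR Y) AND Z) AND Z OR Y   — distribution
    = NOT Z AND Z OR Y   — complement / identity
    = Y   — complement / identity
Both reduce to Y, so they are equivalent.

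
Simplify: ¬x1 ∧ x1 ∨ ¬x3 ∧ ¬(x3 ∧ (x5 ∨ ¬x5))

¬x3

¬x1 ∧ x1 ∨ ¬x3 ∧ ¬(x3 ∧ (x5 ∨ ¬x5))
= ¬x3 ∧ ¬(x3 ∧ (x5 ∨ ¬x5))   [complement / identity]
= ¬x3 ∧ ¬x3   [complement / identity]
= ¬x3   [idempotence]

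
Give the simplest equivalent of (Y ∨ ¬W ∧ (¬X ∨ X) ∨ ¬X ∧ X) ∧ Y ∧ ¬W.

(Y ∨ ¬W ∧ (¬X ∨ X) ∨ ¬X ∧ X) ∧ Y ∧ ¬W
= (Y ∨ ¬W ∧ (¬X ∨ X)) ∧ Y ∧ ¬W   — complement / identity
= (Y ∨ ¬W) ∧ Y ∧ ¬W   — complement / identity
= Y ∧ ¬W   — absorption

Y ∧ ¬W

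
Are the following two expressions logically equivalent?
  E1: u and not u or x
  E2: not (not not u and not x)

No

E1: u and not u or x
    = x   (complement / identity)
E2: not (not not u and not x)
    = not u or x   (De Morgan)
These differ: at u=0, x=0, E1 = 0 but E2 = 1.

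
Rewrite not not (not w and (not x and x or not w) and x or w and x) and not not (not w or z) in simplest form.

not not (not w and (not x and x or not w) and x or w and x) and not not (not w or z)
= not not (not w and not w and x or w and x) and not not (not w or z)   — complement / identity
= not not (not w and x or w and x) and not not (not w or z)   — idempotence
= not not (not w and x or w and x) and (not w or z)   — double negation
= (not w and x or w and x) and (not w or z)   — double negation
= x and (not w or z)   — distribution

x and (not w or z)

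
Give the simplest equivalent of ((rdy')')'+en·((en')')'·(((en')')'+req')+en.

rdy'+en

((rdy')')'+en·((en')')'·(((en')')'+req')+en
= ((rdy')')'+en·((en')')'+en   (absorption)
= ((rdy')')'+en·en'+en   (double negation)
= ((rdy')')'+en   (complement / identity)
= rdy'+en   (double negation)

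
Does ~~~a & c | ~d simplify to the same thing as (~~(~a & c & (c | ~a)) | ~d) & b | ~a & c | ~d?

Yes

E1: ~~~a & c | ~d
    = ~a & c | ~d
E2: (~~(~a & c & (c | ~a)) | ~d) & b | ~a & c | ~d
    = (~a & c & (c | ~a) | ~d) & b | ~a & c | ~d
    = (~a & c | ~d) & b | ~a & c | ~d
    = ~a & c | ~d
Both reduce to ~a & c | ~d, so they are equivalent.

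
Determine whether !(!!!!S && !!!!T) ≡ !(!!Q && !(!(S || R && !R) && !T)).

No

E1: !(!!!!S && !!!!T)
    = !(!!S && !!!!T)   (double negation)
    = !(!!S && !!T)   (double negation)
    = !S || !T   (De Morgan)
E2: !(!!Q && !(!(S || R && !R) && !T))
    = !Q || !(S || R && !R) && !T   (De Morgan)
    = !Q || !S && !T   (complement / identity)
These differ: at Q=0, R=0, S=1, T=1, E1 = 0 but E2 = 1.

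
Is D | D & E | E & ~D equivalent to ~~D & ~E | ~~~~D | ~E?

No

E1: D | D & E | E & ~D
    = D | E   [distribution]
E2: ~~D & ~E | ~~~~D | ~E
    = ~~D & ~E | ~~D | ~E   [double negation]
    = ~~D | ~E   [absorption]
    = D | ~E   [double negation]
These differ: at D=0, E=0, E1 = 0 but E2 = 1.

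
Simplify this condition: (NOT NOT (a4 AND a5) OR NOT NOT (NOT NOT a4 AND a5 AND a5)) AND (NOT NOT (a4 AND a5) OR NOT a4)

(NOT NOT (a4 AND a5) OR NOT NOT (NOT NOT a4 AND a5 AND a5)) AND (NOT NOT (a4 AND a5) OR NOT a4)
= (NOT NOT (a4 AND a5) OR NOT NOT (NOT NOT a4 AND a5)) AND (NOT NOT (a4 AND a5) OR NOT a4)   [idempotence]
= (NOT NOT (a4 AND a5) OR NOT NOT (a4 AND a5)) AND (NOT NOT (a4 AND a5) OR NOT a4)   [double negation]
= NOT NOT (a4 AND a5) AND NOT a4 OR NOT NOT (a4 AND a5)   [distribution]
= NOT NOT (a4 AND a5)   [absorption]
= a4 AND a5   [double negation]

a4 AND a5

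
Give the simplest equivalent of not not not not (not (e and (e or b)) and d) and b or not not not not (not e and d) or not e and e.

not not not not (not (e and (e or b)) and d) and b or not not not not (not e and d) or not e and e
= not not not not (not e and d) and b or not not not not (not e and d) or not e and e   — absorption
= not not not not (not e and d) or not e and e   — absorption
= not not not not (not e and d)   — complement / identity
= not not (not e and d)   — double negation
= not e and d   — double negation

not e and d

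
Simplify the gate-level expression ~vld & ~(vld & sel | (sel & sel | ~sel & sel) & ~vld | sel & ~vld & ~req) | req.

~vld & ~sel | req

~vld & ~(vld & sel | (sel & sel | ~sel & sel) & ~vld | sel & ~vld & ~req) | req
= ~vld & ~(vld & sel | sel & ~vld | sel & ~vld & ~req) | req   (distribution)
= ~vld & ~(vld & sel | sel & ~vld) | req   (absorption)
= ~vld & ~sel | req   (distribution)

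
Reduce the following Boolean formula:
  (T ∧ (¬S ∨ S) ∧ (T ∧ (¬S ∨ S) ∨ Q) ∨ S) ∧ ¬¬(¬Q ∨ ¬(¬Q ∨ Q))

(T ∧ (¬S ∨ S) ∧ (T ∧ (¬S ∨ S) ∨ Q) ∨ S) ∧ ¬¬(¬Q ∨ ¬(¬Q ∨ Q))
= (T ∧ (¬S ∨ S) ∧ (T ∧ (¬S ∨ S) ∨ Q) ∨ S) ∧ ¬(Q ∧ (¬Q ∨ Q))   — De Morgan
= (T ∧ (¬S ∨ S) ∨ S) ∧ ¬(Q ∧ (¬Q ∨ Q))   — absorption
= (T ∨ S) ∧ ¬(Q ∧ (¬Q ∨ Q))   — complement / identity
= (T ∨ S) ∧ ¬Q   — complement / identity

(T ∨ S) ∧ ¬Q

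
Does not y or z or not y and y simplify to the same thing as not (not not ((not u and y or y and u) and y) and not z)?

E1: not y or z or not y and y
    = not y or z
E2: not (not not ((not u and y or y and u) and y) and not z)
    = not (not not (y and y) and not z)
    = not (not not y and not z)
    = not y or z
Both reduce to not y or z, so they are equivalent.

Yes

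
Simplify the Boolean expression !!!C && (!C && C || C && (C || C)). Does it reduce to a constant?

false

!!!C && (!C && C || C && (C || C))
= !C && (!C && C || C && (C || C))   (double negation)
= !C && (!C && C || C && C)   (idempotence)
= !C && C   (distribution)
= false   (complement)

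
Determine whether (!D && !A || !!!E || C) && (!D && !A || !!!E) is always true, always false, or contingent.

(!D && !A || !!!E || C) && (!D && !A || !!!E)
= !D && !A || !!!E   [absorption]
= !D && !A || !E   [double negation]
This depends on A, D, E, so it is not a constant.

contingent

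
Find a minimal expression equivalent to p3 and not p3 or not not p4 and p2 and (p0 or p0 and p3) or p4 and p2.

p3 and not p3 or not not p4 and p2 and (p0 or p0 and p3) or p4 and p2
= p3 and not p3 or p4 and p2 and (p0 or p0 and p3) or p4 and p2   [double negation]
= p4 and p2 and (p0 or p0 and p3) or p4 and p2   [complement / identity]
= p4 and p2 and p0 or p4 and p2   [absorption]
= p4 and p2   [absorption]

p4 and p2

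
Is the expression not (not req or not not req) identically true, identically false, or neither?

not (not req or not not req)
= req and not req   (De Morgan)
= False   (complement)

identically false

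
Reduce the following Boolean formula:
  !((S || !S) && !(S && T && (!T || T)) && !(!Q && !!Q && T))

S && T

!((S || !S) && !(S && T && (!T || T)) && !(!Q && !!Q && T))
= !((S || !S) && !(S && T) && !(!Q && !!Q && T))
= !(!(S && T) && !(!Q && !!Q && T))
= S && T || !Q && !!Q && T
= (S || !Q && !!Q) && T
= (S || !Q && Q) && T
= S && T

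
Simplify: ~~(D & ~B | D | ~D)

1

~~(D & ~B | D | ~D)
= ~~(D | ~D)   — absorption
= D | ~D   — double negation
= 1   — complement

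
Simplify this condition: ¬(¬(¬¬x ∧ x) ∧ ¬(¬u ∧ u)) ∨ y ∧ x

¬(¬(¬¬x ∧ x) ∧ ¬(¬u ∧ u)) ∨ y ∧ x
= ¬¬x ∧ x ∨ ¬u ∧ u ∨ y ∧ x   (De Morgan)
= x ∧ x ∨ ¬u ∧ u ∨ y ∧ x   (double negation)
= x ∧ x ∨ y ∧ x   (complement / identity)
= x ∧ (x ∨ y)   (distribution)
= x   (absorption)

x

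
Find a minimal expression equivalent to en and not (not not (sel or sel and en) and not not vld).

en and (not sel or not vld)

en and not (not not (sel or sel and en) and not not vld)
= en and not (not not sel and not not vld)   (absorption)
= en and (not sel or not vld)   (De Morgan)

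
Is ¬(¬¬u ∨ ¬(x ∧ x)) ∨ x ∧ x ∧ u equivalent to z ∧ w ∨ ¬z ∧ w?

No

E1: ¬(¬¬u ∨ ¬(x ∧ x)) ∨ x ∧ x ∧ u
    = ¬u ∧ x ∧ x ∨ x ∧ x ∧ u   (De Morgan)
    = x ∧ x   (distribution)
    = x   (idempotence)
E2: z ∧ w ∨ ¬z ∧ w
    = w   (distribution)
These differ: at u=0, w=1, x=0, z=0, E1 = 0 but E2 = 1.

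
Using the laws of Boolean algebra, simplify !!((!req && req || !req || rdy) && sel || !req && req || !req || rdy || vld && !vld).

!req || rdy

!!((!req && req || !req || rdy) && sel || !req && req || !req || rdy || vld && !vld)
= !!(!req && req || !req || rdy || vld && !vld)   — absorption
= !!(!req || rdy || vld && !vld)   — complement / identity
= !req || rdy || vld && !vld   — double negation
= !req || rdy   — complement / identity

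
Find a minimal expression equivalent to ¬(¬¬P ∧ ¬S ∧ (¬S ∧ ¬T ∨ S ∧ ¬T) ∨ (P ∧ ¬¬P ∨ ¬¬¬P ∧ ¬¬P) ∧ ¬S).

¬(¬¬P ∧ ¬S ∧ (¬S ∧ ¬T ∨ S ∧ ¬T) ∨ (P ∧ ¬¬P ∨ ¬¬¬P ∧ ¬¬P) ∧ ¬S)
= ¬(¬¬P ∧ ¬S ∧ ¬T ∨ (P ∧ ¬¬P ∨ ¬¬¬P ∧ ¬¬P) ∧ ¬S)   — distribution
= ¬(¬¬P ∧ ¬S ∧ ¬T ∨ (P ∧ ¬¬P ∨ ¬P ∧ ¬¬P) ∧ ¬S)   — double negation
= ¬(¬¬P ∧ ¬S ∧ ¬T ∨ ¬¬P ∧ ¬S)   — distribution
= ¬(¬¬P ∧ ¬S)   — absorption
= ¬P ∨ S   — De Morgan

¬P ∨ S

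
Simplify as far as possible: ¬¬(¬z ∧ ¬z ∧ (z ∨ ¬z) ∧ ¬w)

¬z ∧ ¬w

¬¬(¬z ∧ ¬z ∧ (z ∨ ¬z) ∧ ¬w)
= ¬¬(¬z ∧ ¬z ∧ ¬w)
= ¬z ∧ ¬z ∧ ¬w
= ¬z ∧ ¬w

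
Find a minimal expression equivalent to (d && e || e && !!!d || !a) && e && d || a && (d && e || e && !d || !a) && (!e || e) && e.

(d && e || e && !!!d || !a) && e && d || a && (d && e || e && !d || !a) && (!e || e) && e
= (d && e || e && !d || !a) && e && d || a && (d && e || e && !d || !a) && (!e || e) && e   (double negation)
= (d && e || e && !d || !a) && e && d || a && (d && e || e && !d || !a) && e   (complement / identity)
= (d && e || e && !d || !a) && e && (d || a)   (distribution)
= (e || !a) && e && (d || a)   (distribution)
= e && (d || a)   (absorption)

e && (d || a)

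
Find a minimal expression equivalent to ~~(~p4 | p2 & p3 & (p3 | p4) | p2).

~~(~p4 | p2 & p3 & (p3 | p4) | p2)
= ~~(~p4 | p2 & p3 | p2)   (absorption)
= ~~(~p4 | p2)   (absorption)
= ~p4 | p2   (double negation)

~p4 | p2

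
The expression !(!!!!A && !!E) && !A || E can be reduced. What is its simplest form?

!(!!!!A && !!E) && !A || E
= !(!!A && !!E) && !A || E   (double negation)
= (!A || !E) && !A || E   (De Morgan)
= !A || E   (absorption)

!A || E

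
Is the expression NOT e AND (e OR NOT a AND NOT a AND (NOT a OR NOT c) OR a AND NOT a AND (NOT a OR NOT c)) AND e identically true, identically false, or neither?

identically false

NOT e AND (e OR NOT a AND NOT a AND (NOT a OR NOT c) OR a AND NOT a AND (NOT a OR NOT c)) AND e
= NOT e AND (e OR NOT a AND (NOT a OR NOT c)) AND e   (distribution)
= NOT e AND (e OR NOT a) AND e   (absorption)
= NOT e AND e   (absorption)
= FALSE   (complement)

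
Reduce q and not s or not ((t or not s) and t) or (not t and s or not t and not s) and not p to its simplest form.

q and not s or not ((t or not s) and t) or (not t and s or not t and not s) and not p
= q and not s or not ((t or not s) and t) or not t and not p   — distribution
= q and not s or not t or not t and not p   — absorption
= q and not s or not t   — absorption

q and not s or not t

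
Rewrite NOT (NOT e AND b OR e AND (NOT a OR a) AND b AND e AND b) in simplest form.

NOT (NOT e AND b OR e AND (NOT a OR a) AND b AND e AND b)
= NOT (NOT e AND b OR e AND b AND e AND b)   (complement / identity)
= NOT (NOT e AND b OR e AND b)   (idempotence)
= NOT b   (distribution)

NOT b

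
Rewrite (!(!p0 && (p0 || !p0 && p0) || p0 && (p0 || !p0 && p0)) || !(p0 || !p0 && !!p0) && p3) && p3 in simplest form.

(!(!p0 && (p0 || !p0 && p0) || p0 && (p0 || !p0 && p0)) || !(p0 || !p0 && !!p0) && p3) && p3
= (!(p0 || !p0 && p0) || !(p0 || !p0 && !!p0) && p3) && p3   [distribution]
= (!(p0 || !p0 && p0) || !(p0 || !p0 && p0) && p3) && p3   [double negation]
= !(p0 || !p0 && p0) && p3   [absorption]
= !p0 && p3   [complement / identity]

!p0 && p3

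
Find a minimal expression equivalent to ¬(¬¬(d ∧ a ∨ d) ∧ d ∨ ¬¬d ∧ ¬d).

¬(¬¬(d ∧ a ∨ d) ∧ d ∨ ¬¬d ∧ ¬d)
= ¬(¬¬d ∧ d ∨ ¬¬d ∧ ¬d)
= ¬¬¬d
= ¬d

¬d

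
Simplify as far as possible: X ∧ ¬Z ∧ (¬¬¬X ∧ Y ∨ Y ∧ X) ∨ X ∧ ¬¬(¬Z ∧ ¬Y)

X ∧ ¬Z ∧ (¬¬¬X ∧ Y ∨ Y ∧ X) ∨ X ∧ ¬¬(¬Z ∧ ¬Y)
= X ∧ ¬Z ∧ (¬X ∧ Y ∨ Y ∧ X) ∨ X ∧ ¬¬(¬Z ∧ ¬Y)
= X ∧ ¬Z ∧ Y ∨ X ∧ ¬¬(¬Z ∧ ¬Y)
= X ∧ ¬Z ∧ Y ∨ X ∧ ¬Z ∧ ¬Y
= X ∧ (¬Z ∧ Y ∨ ¬Z ∧ ¬Y)
= X ∧ ¬Z

X ∧ ¬Z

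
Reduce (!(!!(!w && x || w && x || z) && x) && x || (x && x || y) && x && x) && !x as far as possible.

false

(!(!!(!w && x || w && x || z) && x) && x || (x && x || y) && x && x) && !x
= (!(!!(x || z) && x) && x || (x && x || y) && x && x) && !x   [distribution]
= (!((x || z) && x) && x || (x && x || y) && x && x) && !x   [double negation]
= (!x && x || (x && x || y) && x && x) && !x   [absorption]
= (!x && x || x && x) && !x   [absorption]
= x && !x   [distribution]
= false   [complement]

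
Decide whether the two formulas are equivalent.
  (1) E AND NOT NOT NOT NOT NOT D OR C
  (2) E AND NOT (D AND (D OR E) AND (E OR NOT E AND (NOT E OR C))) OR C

Yes

E1: E AND NOT NOT NOT NOT NOT D OR C
    = E AND NOT NOT NOT D OR C
    = E AND NOT D OR C
E2: E AND NOT (D AND (D OR E) AND (E OR NOT E AND (NOT E OR C))) OR C
    = E AND NOT (D AND (D OR E) AND (E OR NOT E)) OR C
    = E AND NOT (D AND (E OR NOT E)) OR C
    = E AND NOT D OR C
Both reduce to E AND NOT D OR C, so they are equivalent.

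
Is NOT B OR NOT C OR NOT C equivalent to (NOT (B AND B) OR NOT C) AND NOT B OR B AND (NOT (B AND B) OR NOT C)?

Yes

E1: NOT B OR NOT C OR NOT C
    = NOT B OR NOT C
E2: (NOT (B AND B) OR NOT C) AND NOT B OR B AND (NOT (B AND B) OR NOT C)
    = NOT (B AND B) OR NOT C
    = NOT B OR NOT C
Both reduce to NOT B OR NOT C, so they are equivalent.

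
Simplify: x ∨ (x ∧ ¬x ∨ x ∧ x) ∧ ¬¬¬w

x

x ∨ (x ∧ ¬x ∨ x ∧ x) ∧ ¬¬¬w
= x ∨ (x ∧ ¬x ∨ x) ∧ ¬¬¬w   [idempotence]
= x ∨ x ∧ ¬¬¬w   [complement / identity]
= x ∨ x ∧ ¬w   [double negation]
= x   [absorption]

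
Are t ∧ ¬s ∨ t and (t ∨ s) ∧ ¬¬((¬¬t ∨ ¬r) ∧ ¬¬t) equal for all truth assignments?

Yes

E1: t ∧ ¬s ∨ t
    = t   [absorption]
E2: (t ∨ s) ∧ ¬¬((¬¬t ∨ ¬r) ∧ ¬¬t)
    = (t ∨ s) ∧ ¬¬¬¬t   [absorption]
    = (t ∨ s) ∧ ¬¬t   [double negation]
    = (t ∨ s) ∧ t   [double negation]
    = t   [absorption]
Both reduce to t, so they are equivalent.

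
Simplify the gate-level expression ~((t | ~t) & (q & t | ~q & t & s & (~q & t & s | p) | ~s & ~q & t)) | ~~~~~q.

~((t | ~t) & (q & t | ~q & t & s & (~q & t & s | p) | ~s & ~q & t)) | ~~~~~q
= ~((t | ~t) & (q & t | ~q & t & s | ~s & ~q & t)) | ~~~~~q
= ~(q & t | ~q & t & s | ~s & ~q & t) | ~~~~~q
= ~(q & t | ~q & t & s | ~s & ~q & t) | ~~~q
= ~(q & t | ~q & t) | ~~~q
= ~t | ~~~q
= ~t | ~q

~t | ~q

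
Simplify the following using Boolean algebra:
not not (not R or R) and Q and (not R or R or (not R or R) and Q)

Q

not not (not R or R) and Q and (not R or R or (not R or R) and Q)
= not not (not R or R) and Q and (not R or R)   [absorption]
= (not R or R) and Q and (not R or R)   [double negation]
= Q and (not R or R)   [complement / identity]
= Q   [complement / identity]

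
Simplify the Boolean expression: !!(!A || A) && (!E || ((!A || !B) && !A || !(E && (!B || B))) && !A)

!E || !A

!!(!A || A) && (!E || ((!A || !B) && !A || !(E && (!B || B))) && !A)
= (!A || A) && (!E || ((!A || !B) && !A || !(E && (!B || B))) && !A)
= (!A || A) && (!E || ((!A || !B) && !A || !E) && !A)
= (!A || A) && (!E || (!A || !E) && !A)
= (!A || A) && (!E || !A)
= !E || !A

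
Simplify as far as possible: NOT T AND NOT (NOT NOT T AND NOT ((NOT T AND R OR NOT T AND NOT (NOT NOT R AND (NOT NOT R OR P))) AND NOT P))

NOT T

NOT T AND NOT (NOT NOT T AND NOT ((NOT T AND R OR NOT T AND NOT (NOT NOT R AND (NOT NOT R OR P))) AND NOT P))
= NOT T AND NOT (NOT NOT T AND NOT ((NOT T AND R OR NOT T AND NOT NOT NOT R) AND NOT P))
= NOT T AND NOT (NOT NOT T AND NOT ((NOT T AND R OR NOT T AND NOT R) AND NOT P))
= NOT T AND NOT (NOT NOT T AND NOT (NOT T AND NOT P))
= NOT T AND (NOT T OR NOT T AND NOT P)
= NOT T AND NOT T
= NOT T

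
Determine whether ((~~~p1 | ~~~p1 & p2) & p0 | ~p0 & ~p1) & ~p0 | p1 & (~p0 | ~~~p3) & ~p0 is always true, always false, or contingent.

((~~~p1 | ~~~p1 & p2) & p0 | ~p0 & ~p1) & ~p0 | p1 & (~p0 | ~~~p3) & ~p0
= ((~~~p1 | ~~~p1 & p2) & p0 | ~p0 & ~p1) & ~p0 | p1 & (~p0 | ~p3) & ~p0   — double negation
= (~~~p1 & p0 | ~p0 & ~p1) & ~p0 | p1 & (~p0 | ~p3) & ~p0   — absorption
= (~p1 & p0 | ~p0 & ~p1) & ~p0 | p1 & (~p0 | ~p3) & ~p0   — double negation
= ~p1 & ~p0 | p1 & (~p0 | ~p3) & ~p0   — distribution
= ~p1 & ~p0 | p1 & ~p0   — absorption
= ~p0   — distribution
This depends on p0, so it is not a constant.

contingent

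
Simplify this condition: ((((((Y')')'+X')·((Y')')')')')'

((((((Y')')'+X')·((Y')')')')')'
= ((((((Y')')'+X')·Y')')')'   [double negation]
= ((((Y'+X')·Y')')')'   [double negation]
= (((Y')')')'   [absorption]
= (Y')'   [double negation]
= Y   [double negation]

Y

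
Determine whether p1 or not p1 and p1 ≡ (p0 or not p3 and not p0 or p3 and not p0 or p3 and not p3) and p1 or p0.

No

E1: p1 or not p1 and p1
    = p1
E2: (p0 or not p3 and not p0 or p3 and not p0 or p3 and not p3) and p1 or p0
    = (p0 or not p3 and not p0 or p3 and not p0) and p1 or p0
    = (p0 or not p0) and p1 or p0
    = p1 or p0
These differ: at p0=1, p1=0, p3=0, E1 = 0 but E2 = 1.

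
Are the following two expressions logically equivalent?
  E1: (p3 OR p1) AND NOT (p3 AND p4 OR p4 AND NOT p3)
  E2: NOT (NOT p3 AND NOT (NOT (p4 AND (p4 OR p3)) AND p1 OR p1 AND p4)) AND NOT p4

E1: (p3 OR p1) AND NOT (p3 AND p4 OR p4 AND NOT p3)
    = (p3 OR p1) AND NOT p4   — distribution
E2: NOT (NOT p3 AND NOT (NOT (p4 AND (p4 OR p3)) AND p1 OR p1 AND p4)) AND NOT p4
    = NOT (NOT p3 AND NOT (NOT p4 AND p1 OR p1 AND p4)) AND NOT p4   — absorption
    = (p3 OR NOT p4 AND p1 OR p1 AND p4) AND NOT p4   — De Morgan
    = (p3 OR p1) AND NOT p4   — distribution
Both reduce to (p3 OR p1) AND NOT p4, so they are equivalent.

Yes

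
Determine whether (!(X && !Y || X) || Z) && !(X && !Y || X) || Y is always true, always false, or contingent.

(!(X && !Y || X) || Z) && !(X && !Y || X) || Y
= !(X && !Y || X) || Y   [absorption]
= !X || Y   [absorption]
This depends on X, Y, so it is not a constant.

contingent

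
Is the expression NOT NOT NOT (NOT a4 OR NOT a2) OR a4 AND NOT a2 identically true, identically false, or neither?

NOT NOT NOT (NOT a4 OR NOT a2) OR a4 AND NOT a2
= NOT (NOT a4 OR NOT a2) OR a4 AND NOT a2
= a4 AND a2 OR a4 AND NOT a2
= a4
This depends on a4, so it is not a constant.

neither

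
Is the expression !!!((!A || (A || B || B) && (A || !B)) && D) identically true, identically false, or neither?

neither

!!!((!A || (A || B || B) && (A || !B)) && D)
= !!!((!A || (A || B) && (A || !B)) && D)   [idempotence]
= !!!((!A || B && !B || A) && D)   [distribution]
= !!!((!A || A) && D)   [complement / identity]
= !!!D   [complement / identity]
= !D   [double negation]
This depends on D, so it is not a constant.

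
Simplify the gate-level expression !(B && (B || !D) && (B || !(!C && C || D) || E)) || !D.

!B || !D

!(B && (B || !D) && (B || !(!C && C || D) || E)) || !D
= !(B && (B || !D) && (B || !D || E)) || !D   (complement / identity)
= !(B && (B || !D)) || !D   (absorption)
= !B || !D   (absorption)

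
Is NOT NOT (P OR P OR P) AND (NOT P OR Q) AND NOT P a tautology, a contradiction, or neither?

contradiction

NOT NOT (P OR P OR P) AND (NOT P OR Q) AND NOT P
= NOT NOT (P OR P) AND (NOT P OR Q) AND NOT P   (idempotence)
= NOT NOT (P OR P) AND NOT P   (absorption)
= NOT NOT P AND NOT P   (idempotence)
= P AND NOT P   (double negation)
= FALSE   (complement)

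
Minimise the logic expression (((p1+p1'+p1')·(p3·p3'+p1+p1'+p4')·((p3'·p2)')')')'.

(((p1+p1'+p1')·(p3·p3'+p1+p1'+p4')·((p3'·p2)')')')'
= (((p1+p1'+p1')·(p1+p1'+p4')·((p3'·p2)')')')'   [complement / identity]
= (((p1+p1')·(p1+p1'+p4')·((p3'·p2)')')')'   [idempotence]
= (((p1+p1')·(p1+p1'+p4')·p3'·p2)')'   [double negation]
= (p1+p1')·(p1+p1'+p4')·p3'·p2   [double negation]
= (p1+p1')·p3'·p2   [absorption]
= p3'·p2   [complement / identity]

p3'·p2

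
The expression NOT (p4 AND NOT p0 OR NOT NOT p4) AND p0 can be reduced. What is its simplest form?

NOT p4 AND p0

NOT (p4 AND NOT p0 OR NOT NOT p4) AND p0
= NOT (p4 AND NOT p0 OR p4) AND p0   (double negation)
= NOT p4 AND p0   (absorption)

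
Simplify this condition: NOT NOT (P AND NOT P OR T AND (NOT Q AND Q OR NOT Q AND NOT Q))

T AND NOT Q

NOT NOT (P AND NOT P OR T AND (NOT Q AND Q OR NOT Q AND NOT Q))
= NOT NOT (P AND NOT P OR T AND NOT Q)   — distribution
= P AND NOT P OR T AND NOT Q   — double negation
= T AND NOT Q   — complement / identity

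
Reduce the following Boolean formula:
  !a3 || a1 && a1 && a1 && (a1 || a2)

!a3 || a1

!a3 || a1 && a1 && a1 && (a1 || a2)
= !a3 || a1 && a1 && a1   [absorption]
= !a3 || a1 && a1   [idempotence]
= !a3 || a1   [idempotence]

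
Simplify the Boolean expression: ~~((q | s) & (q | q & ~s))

q

~~((q | s) & (q | q & ~s))
= ~~((q | s) & q)   — absorption
= ~~q   — absorption
= q   — double negation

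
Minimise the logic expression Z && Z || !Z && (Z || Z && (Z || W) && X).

Z

Z && Z || !Z && (Z || Z && (Z || W) && X)
= Z && Z || !Z && (Z || Z && X)   [absorption]
= Z && Z || !Z && Z   [absorption]
= Z   [distribution]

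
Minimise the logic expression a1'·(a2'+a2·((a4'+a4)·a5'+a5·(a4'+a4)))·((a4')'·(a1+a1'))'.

a1'·(a2'+a2·((a4'+a4)·a5'+a5·(a4'+a4)))·((a4')'·(a1+a1'))'
= a1'·(a2'+a2·(a4'+a4))·((a4')'·(a1+a1'))'   — distribution
= a1'·(a2'+a2·(a4'+a4))·((a4')')'   — complement / identity
= a1'·(a2'+a2)·((a4')')'   — complement / identity
= a1'·(a2'+a2)·a4'   — double negation
= a1'·a4'   — complement / identity

a1'·a4'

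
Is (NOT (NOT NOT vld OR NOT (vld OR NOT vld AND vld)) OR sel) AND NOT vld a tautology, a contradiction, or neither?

neither

(NOT (NOT NOT vld OR NOT (vld OR NOT vld AND vld)) OR sel) AND NOT vld
= (NOT (NOT NOT vld OR NOT vld) OR sel) AND NOT vld   — complement / identity
= (NOT vld AND vld OR sel) AND NOT vld   — De Morgan
= sel AND NOT vld   — complement / identity
This depends on sel, vld, so it is not a constant.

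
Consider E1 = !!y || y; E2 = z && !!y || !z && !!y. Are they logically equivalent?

Yes

E1: !!y || y
    = y || y
    = y
E2: z && !!y || !z && !!y
    = !!y
    = y
Both reduce to y, so they are equivalent.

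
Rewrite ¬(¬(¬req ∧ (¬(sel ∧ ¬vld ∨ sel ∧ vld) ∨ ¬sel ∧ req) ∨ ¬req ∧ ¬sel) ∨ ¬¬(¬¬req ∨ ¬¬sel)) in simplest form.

¬req ∧ ¬sel

¬(¬(¬req ∧ (¬(sel ∧ ¬vld ∨ sel ∧ vld) ∨ ¬sel ∧ req) ∨ ¬req ∧ ¬sel) ∨ ¬¬(¬¬req ∨ ¬¬sel))
= (¬req ∧ (¬(sel ∧ ¬vld ∨ sel ∧ vld) ∨ ¬sel ∧ req) ∨ ¬req ∧ ¬sel) ∧ ¬(¬¬req ∨ ¬¬sel)   [De Morgan]
= (¬req ∧ (¬sel ∨ ¬sel ∧ req) ∨ ¬req ∧ ¬sel) ∧ ¬(¬¬req ∨ ¬¬sel)   [distribution]
= (¬req ∧ ¬sel ∨ ¬req ∧ ¬sel) ∧ ¬(¬¬req ∨ ¬¬sel)   [absorption]
= ¬req ∧ ¬sel ∧ ¬(¬¬req ∨ ¬¬sel)   [idempotence]
= ¬req ∧ ¬sel ∧ ¬req ∧ ¬sel   [De Morgan]
= ¬req ∧ ¬sel   [idempotence]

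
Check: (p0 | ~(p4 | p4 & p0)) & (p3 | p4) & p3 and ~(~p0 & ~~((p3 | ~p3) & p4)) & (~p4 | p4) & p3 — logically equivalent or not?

E1: (p0 | ~(p4 | p4 & p0)) & (p3 | p4) & p3
    = (p0 | ~(p4 | p4 & p0)) & p3   [absorption]
    = (p0 | ~p4) & p3   [absorption]
E2: ~(~p0 & ~~((p3 | ~p3) & p4)) & (~p4 | p4) & p3
    = (p0 | ~((p3 | ~p3) & p4)) & (~p4 | p4) & p3   [De Morgan]
    = (p0 | ~((p3 | ~p3) & p4)) & p3   [complement / identity]
    = (p0 | ~p4) & p3   [complement / identity]
Both reduce to (p0 | ~p4) & p3, so they are equivalent.

Yes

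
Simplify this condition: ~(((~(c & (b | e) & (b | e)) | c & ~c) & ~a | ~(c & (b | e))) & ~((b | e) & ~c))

~(((~(c & (b | e) & (b | e)) | c & ~c) & ~a | ~(c & (b | e))) & ~((b | e) & ~c))
= ~(((~(c & (b | e)) | c & ~c) & ~a | ~(c & (b | e))) & ~((b | e) & ~c))   (idempotence)
= ~((~(c & (b | e)) & ~a | ~(c & (b | e))) & ~((b | e) & ~c))   (complement / identity)
= ~(~(c & (b | e)) & ~((b | e) & ~c))   (absorption)
= c & (b | e) | (b | e) & ~c   (De Morgan)
= b | e   (distribution)

b | e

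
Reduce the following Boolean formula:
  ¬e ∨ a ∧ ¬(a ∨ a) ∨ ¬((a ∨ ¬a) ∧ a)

¬e ∨ ¬a

¬e ∨ a ∧ ¬(a ∨ a) ∨ ¬((a ∨ ¬a) ∧ a)
= ¬e ∨ a ∧ ¬a ∨ ¬((a ∨ ¬a) ∧ a)   [idempotence]
= ¬e ∨ ¬((a ∨ ¬a) ∧ a)   [complement / identity]
= ¬e ∨ ¬a   [complement / identity]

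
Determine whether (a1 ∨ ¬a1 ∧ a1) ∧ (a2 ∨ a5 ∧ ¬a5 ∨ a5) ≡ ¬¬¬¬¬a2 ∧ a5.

E1: (a1 ∨ ¬a1 ∧ a1) ∧ (a2 ∨ a5 ∧ ¬a5 ∨ a5)
    = a1 ∧ (a2 ∨ a5 ∧ ¬a5 ∨ a5)   — complement / identity
    = a1 ∧ (a2 ∨ a5)   — complement / identity
E2: ¬¬¬¬¬a2 ∧ a5
    = ¬¬¬a2 ∧ a5   — double negation
    = ¬a2 ∧ a5   — double negation
These differ: at a1=1, a2=1, a5=0, E1 = 1 but E2 = 0.

No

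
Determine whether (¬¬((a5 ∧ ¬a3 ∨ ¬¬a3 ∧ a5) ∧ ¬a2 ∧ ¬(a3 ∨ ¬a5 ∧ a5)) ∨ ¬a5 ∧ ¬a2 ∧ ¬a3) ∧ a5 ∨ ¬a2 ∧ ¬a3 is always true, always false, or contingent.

(¬¬((a5 ∧ ¬a3 ∨ ¬¬a3 ∧ a5) ∧ ¬a2 ∧ ¬(a3 ∨ ¬a5 ∧ a5)) ∨ ¬a5 ∧ ¬a2 ∧ ¬a3) ∧ a5 ∨ ¬a2 ∧ ¬a3
= (¬¬((a5 ∧ ¬a3 ∨ a3 ∧ a5) ∧ ¬a2 ∧ ¬(a3 ∨ ¬a5 ∧ a5)) ∨ ¬a5 ∧ ¬a2 ∧ ¬a3) ∧ a5 ∨ ¬a2 ∧ ¬a3   (double negation)
= (¬¬((a5 ∧ ¬a3 ∨ a3 ∧ a5) ∧ ¬a2 ∧ ¬a3) ∨ ¬a5 ∧ ¬a2 ∧ ¬a3) ∧ a5 ∨ ¬a2 ∧ ¬a3   (complement / identity)
= (¬¬(a5 ∧ ¬a2 ∧ ¬a3) ∨ ¬a5 ∧ ¬a2 ∧ ¬a3) ∧ a5 ∨ ¬a2 ∧ ¬a3   (distribution)
= (a5 ∧ ¬a2 ∧ ¬a3 ∨ ¬a5 ∧ ¬a2 ∧ ¬a3) ∧ a5 ∨ ¬a2 ∧ ¬a3   (double negation)
= ¬a2 ∧ ¬a3 ∧ a5 ∨ ¬a2 ∧ ¬a3   (distribution)
= ¬a2 ∧ ¬a3   (absorption)
This depends on a2, a3, so it is not a constant.

contingent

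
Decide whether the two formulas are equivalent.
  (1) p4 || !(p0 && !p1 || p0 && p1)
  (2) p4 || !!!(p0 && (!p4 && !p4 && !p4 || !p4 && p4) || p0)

E1: p4 || !(p0 && !p1 || p0 && p1)
    = p4 || !p0   [distribution]
E2: p4 || !!!(p0 && (!p4 && !p4 && !p4 || !p4 && p4) || p0)
    = p4 || !!!(p0 && (!p4 && !p4 || !p4 && p4) || p0)   [idempotence]
    = p4 || !(p0 && (!p4 && !p4 || !p4 && p4) || p0)   [double negation]
    = p4 || !(p0 && !p4 || p0)   [distribution]
    = p4 || !p0   [absorption]
Both reduce to p4 || !p0, so they are equivalent.

Yes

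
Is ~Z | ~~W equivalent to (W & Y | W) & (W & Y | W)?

E1: ~Z | ~~W
    = ~Z | W   [double negation]
E2: (W & Y | W) & (W & Y | W)
    = W & Y | W   [idempotence]
    = W   [absorption]
These differ: at W=0, Y=0, Z=0, E1 = 1 but E2 = 0.

No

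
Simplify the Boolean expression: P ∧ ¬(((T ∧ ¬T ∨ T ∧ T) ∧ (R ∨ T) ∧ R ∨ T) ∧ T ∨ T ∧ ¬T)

P ∧ ¬(((T ∧ ¬T ∨ T ∧ T) ∧ (R ∨ T) ∧ R ∨ T) ∧ T ∨ T ∧ ¬T)
= P ∧ ¬(((T ∧ ¬T ∨ T ∧ T) ∧ R ∨ T) ∧ T ∨ T ∧ ¬T)   — absorption
= P ∧ ¬((T ∧ R ∨ T) ∧ T ∨ T ∧ ¬T)   — distribution
= P ∧ ¬((T ∧ R ∨ T) ∧ T)   — complement / identity
= P ∧ ¬(T ∧ T)   — absorption
= P ∧ ¬T   — idempotence

P ∧ ¬T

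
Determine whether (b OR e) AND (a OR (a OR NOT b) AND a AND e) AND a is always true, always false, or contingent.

contingent

(b OR e) AND (a OR (a OR NOT b) AND a AND e) AND a
= (b OR e) AND (a OR a AND e) AND a
= (b OR e) AND a AND a
= (b OR e) AND a
This depends on a, b, e, so it is not a constant.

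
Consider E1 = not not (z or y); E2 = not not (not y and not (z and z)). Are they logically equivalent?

E1: not not (z or y)
    = z or y   [double negation]
E2: not not (not y and not (z and z))
    = not y and not (z and z)   [double negation]
    = not y and not z   [idempotence]
These differ: at y=1, z=1, E1 = 1 but E2 = 0.

No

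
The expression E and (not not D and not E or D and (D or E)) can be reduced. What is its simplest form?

E and D

E and (not not D and not E or D and (D or E))
= E and (D and not E or D and (D or E))   — double negation
= E and (D and not E or D)   — absorption
= E and D   — absorption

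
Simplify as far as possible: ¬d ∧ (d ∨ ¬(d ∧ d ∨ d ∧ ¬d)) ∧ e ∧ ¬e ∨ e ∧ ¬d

e ∧ ¬d

¬d ∧ (d ∨ ¬(d ∧ d ∨ d ∧ ¬d)) ∧ e ∧ ¬e ∨ e ∧ ¬d
= ¬d ∧ (d ∨ ¬d) ∧ e ∧ ¬e ∨ e ∧ ¬d
= ¬d ∧ e ∧ ¬e ∨ e ∧ ¬d
= (e ∧ ¬e ∨ e) ∧ ¬d
= e ∧ ¬d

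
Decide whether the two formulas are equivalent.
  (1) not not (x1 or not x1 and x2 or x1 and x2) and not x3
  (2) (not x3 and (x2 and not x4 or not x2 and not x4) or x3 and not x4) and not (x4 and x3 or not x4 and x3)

No

E1: not not (x1 or not x1 and x2 or x1 and x2) and not x3
    = not not (x1 or x2) and not x3
    = (x1 or x2) and not x3
E2: (not x3 and (x2 and not x4 or not x2 and not x4) or x3 and not x4) and not (x4 and x3 or not x4 and x3)
    = (not x3 and not x4 or x3 and not x4) and not (x4 and x3 or not x4 and x3)
    = not x4 and not (x4 and x3 or not x4 and x3)
    = not x4 and not x3
These differ: at x1=0, x2=0, x3=0, x4=0, E1 = 0 but E2 = 1.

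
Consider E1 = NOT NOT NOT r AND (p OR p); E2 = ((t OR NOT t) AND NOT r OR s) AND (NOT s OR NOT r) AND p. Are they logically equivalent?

Yes

E1: NOT NOT NOT r AND (p OR p)
    = NOT NOT NOT r AND p
    = NOT r AND p
E2: ((t OR NOT t) AND NOT r OR s) AND (NOT s OR NOT r) AND p
    = (NOT r OR s) AND (NOT s OR NOT r) AND p
    = (s AND NOT s OR NOT r) AND p
    = NOT r AND p
Both reduce to NOT r AND p, so they are equivalent.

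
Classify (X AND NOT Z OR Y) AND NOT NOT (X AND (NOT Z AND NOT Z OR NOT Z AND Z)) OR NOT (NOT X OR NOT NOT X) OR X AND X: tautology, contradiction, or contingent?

(X AND NOT Z OR Y) AND NOT NOT (X AND (NOT Z AND NOT Z OR NOT Z AND Z)) OR NOT (NOT X OR NOT NOT X) OR X AND X
= (X AND NOT Z OR Y) AND X AND (NOT Z AND NOT Z OR NOT Z AND Z) OR NOT (NOT X OR NOT NOT X) OR X AND X   [double negation]
= (X AND NOT Z OR Y) AND X AND NOT Z OR NOT (NOT X OR NOT NOT X) OR X AND X   [distribution]
= (X AND NOT Z OR Y) AND X AND NOT Z OR X AND NOT X OR X AND X   [De Morgan]
= X AND NOT Z OR X AND NOT X OR X AND X   [absorption]
= X AND NOT Z OR X   [distribution]
= X   [absorption]
This depends on X, so it is not a constant.

contingent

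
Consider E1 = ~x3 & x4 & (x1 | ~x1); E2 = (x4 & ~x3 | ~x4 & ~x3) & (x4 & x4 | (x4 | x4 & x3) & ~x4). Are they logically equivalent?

Yes

E1: ~x3 & x4 & (x1 | ~x1)
    = ~x3 & x4
E2: (x4 & ~x3 | ~x4 & ~x3) & (x4 & x4 | (x4 | x4 & x3) & ~x4)
    = ~x3 & (x4 & x4 | (x4 | x4 & x3) & ~x4)
    = ~x3 & (x4 & x4 | x4 & ~x4)
    = ~x3 & x4
Both reduce to ~x3 & x4, so they are equivalent.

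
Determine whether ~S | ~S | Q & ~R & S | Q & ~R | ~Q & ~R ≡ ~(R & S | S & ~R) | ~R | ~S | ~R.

Yes

E1: ~S | ~S | Q & ~R & S | Q & ~R | ~Q & ~R
    = ~S | Q & ~R & S | Q & ~R | ~Q & ~R   — idempotence
    = ~S | Q & ~R | ~Q & ~R   — absorption
    = ~S | ~R   — distribution
E2: ~(R & S | S & ~R) | ~R | ~S | ~R
    = ~S | ~R | ~S | ~R   — distribution
    = ~S | ~R   — idempotence
Both reduce to ~S | ~R, so they are equivalent.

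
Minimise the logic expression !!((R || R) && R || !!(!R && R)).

R

!!((R || R) && R || !!(!R && R))
= !!((R || R) && R || !R && R)   — double negation
= !!(R && R || !R && R)   — idempotence
= !!R   — distribution
= R   — double negation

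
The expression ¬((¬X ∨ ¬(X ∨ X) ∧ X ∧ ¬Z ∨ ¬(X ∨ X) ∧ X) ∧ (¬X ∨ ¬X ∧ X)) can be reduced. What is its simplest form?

X

¬((¬X ∨ ¬(X ∨ X) ∧ X ∧ ¬Z ∨ ¬(X ∨ X) ∧ X) ∧ (¬X ∨ ¬X ∧ X))
= ¬((¬X ∨ ¬(X ∨ X) ∧ X) ∧ (¬X ∨ ¬X ∧ X))
= ¬((¬X ∨ ¬X ∧ X) ∧ (¬X ∨ ¬X ∧ X))
= ¬(¬X ∧ X ∨ ¬X ∧ ¬X)
= ¬¬X
= X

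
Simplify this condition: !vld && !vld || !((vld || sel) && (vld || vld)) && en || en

!vld && !vld || !((vld || sel) && (vld || vld)) && en || en
= !vld && !vld || !((vld || sel) && vld) && en || en
= !vld && !vld || !vld && en || en
= !vld && (!vld || en) || en
= !vld || en

!vld || en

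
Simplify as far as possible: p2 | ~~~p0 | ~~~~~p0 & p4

p2 | ~~~p0 | ~~~~~p0 & p4
= p2 | ~~~p0 | ~~~p0 & p4   [double negation]
= p2 | ~~~p0   [absorption]
= p2 | ~p0   [double negation]

p2 | ~p0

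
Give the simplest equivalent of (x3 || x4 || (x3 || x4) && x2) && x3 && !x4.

(x3 || x4 || (x3 || x4) && x2) && x3 && !x4
= (x3 || x4) && x3 && !x4   [absorption]
= x3 && !x4   [absorption]

x3 && !x4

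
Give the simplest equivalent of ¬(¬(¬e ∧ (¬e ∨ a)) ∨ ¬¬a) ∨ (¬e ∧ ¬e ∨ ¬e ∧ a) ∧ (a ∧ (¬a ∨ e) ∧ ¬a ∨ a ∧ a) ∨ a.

¬e ∨ a

¬(¬(¬e ∧ (¬e ∨ a)) ∨ ¬¬a) ∨ (¬e ∧ ¬e ∨ ¬e ∧ a) ∧ (a ∧ (¬a ∨ e) ∧ ¬a ∨ a ∧ a) ∨ a
= ¬e ∧ (¬e ∨ a) ∧ ¬a ∨ (¬e ∧ ¬e ∨ ¬e ∧ a) ∧ (a ∧ (¬a ∨ e) ∧ ¬a ∨ a ∧ a) ∨ a
= ¬e ∧ (¬e ∨ a) ∧ ¬a ∨ (¬e ∧ ¬e ∨ ¬e ∧ a) ∧ (a ∧ ¬a ∨ a ∧ a) ∨ a
= ¬e ∧ (¬e ∨ a) ∧ ¬a ∨ (¬e ∧ ¬e ∨ ¬e ∧ a) ∧ a ∨ a
= ¬e ∧ (¬e ∨ a) ∧ ¬a ∨ ¬e ∧ (¬e ∨ a) ∧ a ∨ a
= ¬e ∧ (¬e ∨ a) ∨ a
= ¬e ∨ a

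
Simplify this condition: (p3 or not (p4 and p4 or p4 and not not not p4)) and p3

(p3 or not (p4 and p4 or p4 and not not not p4)) and p3
= (p3 or not (p4 and p4 or p4 and not p4)) and p3   [double negation]
= (p3 or not p4) and p3   [distribution]
= p3   [absorption]

p3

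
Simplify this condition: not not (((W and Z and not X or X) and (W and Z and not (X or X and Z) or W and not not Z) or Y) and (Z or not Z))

W and Z or Y

not not (((W and Z and not X or X) and (W and Z and not (X or X and Z) or W and not not Z) or Y) and (Z or not Z))
= not not (((W and Z and not X or X) and (W and Z and not X or W and not not Z) or Y) and (Z or not Z))
= not not ((W and Z and not X or X and W and not not Z or Y) and (Z or not Z))
= not not ((W and Z and not X or X and W and Z or Y) and (Z or not Z))
= not not ((W and Z or Y) and (Z or not Z))
= not not (W and Z or Y)
= W and Z or Y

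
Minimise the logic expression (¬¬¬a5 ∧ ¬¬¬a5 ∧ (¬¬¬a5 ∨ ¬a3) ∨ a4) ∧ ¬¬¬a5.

¬a5

(¬¬¬a5 ∧ ¬¬¬a5 ∧ (¬¬¬a5 ∨ ¬a3) ∨ a4) ∧ ¬¬¬a5
= (¬¬¬a5 ∧ ¬¬¬a5 ∨ a4) ∧ ¬¬¬a5   (absorption)
= (¬¬¬a5 ∨ a4) ∧ ¬¬¬a5   (idempotence)
= ¬¬¬a5   (absorption)
= ¬a5   (double negation)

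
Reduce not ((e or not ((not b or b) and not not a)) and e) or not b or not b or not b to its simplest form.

not e or not b

not ((e or not ((not b or b) and not not a)) and e) or not b or not b or not b
= not ((e or not not not a) and e) or not b or not b or not b   — complement / identity
= not ((e or not a) and e) or not b or not b or not b   — double negation
= not ((e or not a) and e) or not b or not b   — idempotence
= not e or not b or not b   — absorption
= not e or not b   — idempotence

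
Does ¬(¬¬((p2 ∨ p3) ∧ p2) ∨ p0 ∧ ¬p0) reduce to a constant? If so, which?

no

¬(¬¬((p2 ∨ p3) ∧ p2) ∨ p0 ∧ ¬p0)
= ¬¬¬((p2 ∨ p3) ∧ p2)   [complement / identity]
= ¬¬¬p2   [absorption]
= ¬p2   [double negation]
This depends on p2, so it is not a constant.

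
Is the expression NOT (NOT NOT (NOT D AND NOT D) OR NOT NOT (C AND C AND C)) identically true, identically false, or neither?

NOT (NOT NOT (NOT D AND NOT D) OR NOT NOT (C AND C AND C))
= NOT (NOT NOT (NOT D AND NOT D) OR NOT NOT (C AND C))
= NOT (NOT D AND NOT D) AND NOT (C AND C)
= (D OR D) AND NOT (C AND C)
= D AND NOT (C AND C)
= D AND NOT C
This depends on C, D, so it is not a constant.

neither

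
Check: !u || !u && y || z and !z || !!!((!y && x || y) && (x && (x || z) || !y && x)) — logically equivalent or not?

No

E1: !u || !u && y || z
    = !u || z
E2: !z || !!!((!y && x || y) && (x && (x || z) || !y && x))
    = !z || !!!((!y && x || y) && (x || !y && x))
    = !z || !!!(!y && x || y && x)
    = !z || !(!y && x || y && x)
    = !z || !x
These differ: at u=1, x=1, y=0, z=0, E1 = 0 but E2 = 1.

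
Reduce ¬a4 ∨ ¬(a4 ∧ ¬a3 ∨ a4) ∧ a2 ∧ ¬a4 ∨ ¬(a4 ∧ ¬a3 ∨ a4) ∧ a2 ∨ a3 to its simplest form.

¬a4 ∨ ¬(a4 ∧ ¬a3 ∨ a4) ∧ a2 ∧ ¬a4 ∨ ¬(a4 ∧ ¬a3 ∨ a4) ∧ a2 ∨ a3
= ¬a4 ∨ ¬(a4 ∧ ¬a3 ∨ a4) ∧ a2 ∨ a3   — absorption
= ¬a4 ∨ ¬a4 ∧ a2 ∨ a3   — absorption
= ¬a4 ∨ a3   — absorption

¬a4 ∨ a3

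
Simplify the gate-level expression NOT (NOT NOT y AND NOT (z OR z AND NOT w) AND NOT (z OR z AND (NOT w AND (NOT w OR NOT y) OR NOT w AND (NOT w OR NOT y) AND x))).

NOT y OR z

NOT (NOT NOT y AND NOT (z OR z AND NOT w) AND NOT (z OR z AND (NOT w AND (NOT w OR NOT y) OR NOT w AND (NOT w OR NOT y) AND x)))
= NOT (NOT NOT y AND NOT (z OR z AND NOT w) AND NOT (z OR z AND NOT w AND (NOT w OR NOT y)))   [absorption]
= NOT (NOT NOT y AND NOT (z OR z AND NOT w) AND NOT (z OR z AND NOT w))   [absorption]
= NOT (NOT NOT y AND NOT (z OR z AND NOT w))   [idempotence]
= NOT (NOT NOT y AND NOT z)   [absorption]
= NOT y OR z   [De Morgan]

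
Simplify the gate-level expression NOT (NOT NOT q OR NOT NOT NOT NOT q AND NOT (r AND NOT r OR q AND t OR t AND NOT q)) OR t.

NOT q OR t

NOT (NOT NOT q OR NOT NOT NOT NOT q AND NOT (r AND NOT r OR q AND t OR t AND NOT q)) OR t
= NOT (NOT NOT q OR NOT NOT NOT NOT q AND NOT (r AND NOT r OR t)) OR t   (distribution)
= NOT (NOT NOT q OR NOT NOT NOT NOT q AND NOT t) OR t   (complement / identity)
= NOT (NOT NOT q OR NOT NOT q AND NOT t) OR t   (double negation)
= NOT NOT NOT q OR t   (absorption)
= NOT q OR t   (double negation)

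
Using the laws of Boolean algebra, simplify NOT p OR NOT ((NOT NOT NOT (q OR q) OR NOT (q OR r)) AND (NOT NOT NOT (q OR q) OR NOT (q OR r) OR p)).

NOT p OR NOT ((NOT NOT NOT (q OR q) OR NOT (q OR r)) AND (NOT NOT NOT (q OR q) OR NOT (q OR r) OR p))
= NOT p OR NOT (NOT NOT NOT (q OR q) OR NOT (q OR r))   — absorption
= NOT p OR NOT (NOT (q OR q) OR NOT (q OR r))   — double negation
= NOT p OR (q OR q) AND (q OR r)   — De Morgan
= NOT p OR q AND r OR q   — distribution
= NOT p OR q   — absorption

NOT p OR q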